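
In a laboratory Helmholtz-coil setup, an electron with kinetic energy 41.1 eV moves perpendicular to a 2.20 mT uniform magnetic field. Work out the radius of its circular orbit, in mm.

r ≈ 9.83 mm

Convert the energy: K = 41.1 eV = 6.58×10^-18 J.
v = √(2K/m) = √(2·6.58×10^-18/9.11×10^-31) = 3.80×10^6 m/s.
r = mv/(qB) = (9.11×10^-31)(3.80×10^6) / [(1×1.60×10^-19)(2.20×10^-3)] = 9.83×10^-3 m.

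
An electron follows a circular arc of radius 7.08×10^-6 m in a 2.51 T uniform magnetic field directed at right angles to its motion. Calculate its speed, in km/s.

v ≈ 3120 km/s

From qvB = mv²/r, v = qBr/m.
v = (1×1.60×10^-19)(2.51)(7.08×10^-6) / (9.11×10^-31) = 3.12×10^6 m/s.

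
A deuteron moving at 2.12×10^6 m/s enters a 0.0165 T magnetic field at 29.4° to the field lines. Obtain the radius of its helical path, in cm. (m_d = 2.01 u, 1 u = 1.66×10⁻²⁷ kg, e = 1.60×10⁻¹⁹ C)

r ≈ 132 cm

Only the perpendicular component v⊥ = v sin29.4° = 1.04×10^6 m/s is bent by the field.
r = m v⊥ /(qB) = (3.34×10^-27)(1.04×10^6) / [(1×1.60×10^-19)(0.0165)] = 1.32 m.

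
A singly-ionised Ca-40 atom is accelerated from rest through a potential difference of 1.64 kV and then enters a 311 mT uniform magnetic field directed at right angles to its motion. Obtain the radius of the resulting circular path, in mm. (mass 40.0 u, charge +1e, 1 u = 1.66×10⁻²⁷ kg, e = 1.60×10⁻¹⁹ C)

r ≈ 119 mm

The kinetic energy gained is K = qV = (1×1.60×10^-19)(1640) = 2.62×10^-16 J.
v = √(2K/m) = 8.89×10^4 m/s.
r = mv/(qB) = (6.64×10^-26)(8.89×10^4) / [(1×1.60×10^-19)(0.311)] = 0.119 m.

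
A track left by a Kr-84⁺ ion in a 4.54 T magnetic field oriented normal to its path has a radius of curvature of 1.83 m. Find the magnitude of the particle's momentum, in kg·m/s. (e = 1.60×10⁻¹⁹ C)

Since qvB = mv²/r, the momentum p = mv = qBr.
p = (1×1.60×10^-19)(4.54)(1.83) = 1.33×10^-18 kg·m/s.

p ≈ 1.33×10^-18 kg·m/s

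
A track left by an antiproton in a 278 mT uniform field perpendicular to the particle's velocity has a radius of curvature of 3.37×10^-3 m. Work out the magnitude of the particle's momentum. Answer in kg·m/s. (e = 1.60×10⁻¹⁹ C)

Since qvB = mv²/r, the momentum p = mv = qBr.
p = (1×1.60×10^-19)(0.278)(3.37×10^-3) = 1.50×10^-22 kg·m/s.

p ≈ 1.50×10^-22 kg·m/s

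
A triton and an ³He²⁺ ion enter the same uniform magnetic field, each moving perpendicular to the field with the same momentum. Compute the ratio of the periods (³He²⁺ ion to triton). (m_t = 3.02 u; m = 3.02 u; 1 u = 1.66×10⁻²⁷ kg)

T = 2πm/(qB) is independent of speed, so T₂/T₁ = (m₂/q₂)/(m₁/q₁).
T_{³He²⁺ ion}/T_{triton} = (5.01×10^-27/2e) / (5.01×10^-27/1e) = 0.500.

ratio ≈ 0.500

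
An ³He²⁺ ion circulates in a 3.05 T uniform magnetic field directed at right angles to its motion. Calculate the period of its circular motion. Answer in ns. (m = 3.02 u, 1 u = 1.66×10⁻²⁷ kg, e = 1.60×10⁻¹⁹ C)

T ≈ 32.3 ns

The cyclotron period is independent of speed: T = 2πm/(qB).
T = 2π(5.01×10^-27) / [(2×1.60×10^-19)(3.05)] = 3.23×10^-8 s.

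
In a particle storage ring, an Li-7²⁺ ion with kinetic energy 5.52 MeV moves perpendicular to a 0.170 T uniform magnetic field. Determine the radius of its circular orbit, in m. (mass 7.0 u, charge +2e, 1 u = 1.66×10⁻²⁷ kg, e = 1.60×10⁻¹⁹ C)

r ≈ 2.63 m

Convert the energy: K = 5.52 MeV = 8.83×10^-13 J.
v = √(2K/m) = √(2·8.83×10^-13/1.16×10^-26) = 1.23×10^7 m/s.
r = mv/(qB) = (1.16×10^-26)(1.23×10^7) / [(2×1.60×10^-19)(0.170)] = 2.63 m.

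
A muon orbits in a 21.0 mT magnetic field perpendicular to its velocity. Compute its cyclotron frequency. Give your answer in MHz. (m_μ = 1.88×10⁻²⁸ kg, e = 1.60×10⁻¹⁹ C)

f = qB/(2πm) = (1×1.60×10^-19)(0.0210) / [2π(1.88×10^-28)] = 2.84×10^6 Hz.

f ≈ 2.84 MHz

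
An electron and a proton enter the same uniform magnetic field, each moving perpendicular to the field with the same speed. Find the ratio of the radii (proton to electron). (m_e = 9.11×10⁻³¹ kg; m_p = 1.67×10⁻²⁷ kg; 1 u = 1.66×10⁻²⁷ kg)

ratio ≈ 1830

r = mv/(qB) ⇒ at equal v, r ∝ m/q.
r_{proton}/r_{electron} = 1830.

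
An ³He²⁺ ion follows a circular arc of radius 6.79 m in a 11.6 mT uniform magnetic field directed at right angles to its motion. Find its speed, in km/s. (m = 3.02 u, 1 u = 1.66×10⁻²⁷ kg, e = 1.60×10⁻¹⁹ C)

From qvB = mv²/r, v = qBr/m.
v = (2×1.60×10^-19)(0.0116)(6.79) / (5.01×10^-27) = 5.03×10^6 m/s.

v ≈ 5030 km/s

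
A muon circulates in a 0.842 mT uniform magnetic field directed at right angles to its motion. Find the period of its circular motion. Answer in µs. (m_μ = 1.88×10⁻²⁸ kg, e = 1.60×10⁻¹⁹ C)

T ≈ 8.77 µs

The cyclotron period is independent of speed: T = 2πm/(qB).
T = 2π(1.88×10^-28) / [(1×1.60×10^-19)(8.42×10^-4)] = 8.77×10^-6 s.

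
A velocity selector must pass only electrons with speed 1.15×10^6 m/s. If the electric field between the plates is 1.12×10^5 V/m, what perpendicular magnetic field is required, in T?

qE = qvB ⇒ B = E/v = (1.12×10^5) / (1.15×10^6) = 0.0974 T.

B ≈ 0.0974 T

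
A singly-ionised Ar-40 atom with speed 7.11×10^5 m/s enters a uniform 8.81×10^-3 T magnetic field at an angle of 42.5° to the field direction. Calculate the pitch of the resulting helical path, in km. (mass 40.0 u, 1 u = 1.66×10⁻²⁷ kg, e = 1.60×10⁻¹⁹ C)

The velocity component along B is v∥ = v cos42.5° = 5.24×10^5 m/s.
The cyclotron period T = 2πm/(qB) = 2.96×10^-4 s is set by m, q, B alone.
Pitch = v∥·T = (5.24×10^5)(2.96×10^-4) = 155 m.

pitch ≈ 0.155 km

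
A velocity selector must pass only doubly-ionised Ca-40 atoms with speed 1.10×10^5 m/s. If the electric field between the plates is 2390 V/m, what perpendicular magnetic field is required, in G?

qE = qvB ⇒ B = E/v = (2390) / (1.10×10^5) = 0.0217 T.

B ≈ 217 G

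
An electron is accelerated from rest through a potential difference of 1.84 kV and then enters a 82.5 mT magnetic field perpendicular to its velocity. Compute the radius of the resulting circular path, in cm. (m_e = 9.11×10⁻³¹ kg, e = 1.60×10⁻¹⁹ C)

The kinetic energy gained is K = qV = (1×1.60×10^-19)(1840) = 2.94×10^-16 J.
v = √(2K/m) = 2.54×10^7 m/s.
r = mv/(qB) = (9.11×10^-31)(2.54×10^7) / [(1×1.60×10^-19)(0.0825)] = 1.75×10^-3 m.

r ≈ 0.175 cm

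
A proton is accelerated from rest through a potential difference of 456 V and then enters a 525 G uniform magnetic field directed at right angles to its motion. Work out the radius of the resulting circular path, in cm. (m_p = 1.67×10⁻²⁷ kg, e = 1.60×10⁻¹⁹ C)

r ≈ 5.88 cm

The kinetic energy gained is K = qV = (1×1.60×10^-19)(456) = 7.30×10^-17 J.
v = √(2K/m) = 2.96×10^5 m/s.
r = mv/(qB) = (1.67×10^-27)(2.96×10^5) / [(1×1.60×10^-19)(0.0525)] = 0.0588 m.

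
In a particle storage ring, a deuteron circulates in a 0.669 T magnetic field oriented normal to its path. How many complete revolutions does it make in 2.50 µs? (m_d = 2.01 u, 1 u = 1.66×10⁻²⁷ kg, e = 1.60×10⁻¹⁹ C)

N = 12

T = 2πm/(qB) = 2π(3.3366×10^-27) / [(1×1.60×10^-19)(0.669)] = 1.9586×10^-7 s.
N = t/T = 2.50×10^-6 / 1.9586×10^-7 ≈ 12.76, so 12 complete revolutions.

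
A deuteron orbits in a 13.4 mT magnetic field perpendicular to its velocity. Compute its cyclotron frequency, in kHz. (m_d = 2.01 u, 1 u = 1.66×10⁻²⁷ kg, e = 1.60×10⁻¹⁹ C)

f = qB/(2πm) = (1×1.60×10^-19)(0.0134) / [2π(3.34×10^-27)] = 1.02×10^5 Hz.

f ≈ 102 kHz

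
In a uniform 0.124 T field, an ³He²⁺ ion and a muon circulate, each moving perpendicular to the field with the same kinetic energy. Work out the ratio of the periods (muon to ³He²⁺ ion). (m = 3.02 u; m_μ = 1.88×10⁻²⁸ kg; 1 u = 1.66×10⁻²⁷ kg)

ratio ≈ 0.0750

T = 2πm/(qB) is independent of speed, so T₂/T₁ = (m₂/q₂)/(m₁/q₁).
T_{muon}/T_{³He²⁺ ion} = (1.88×10^-28/1e) / (5.01×10^-27/2e) = 0.0750.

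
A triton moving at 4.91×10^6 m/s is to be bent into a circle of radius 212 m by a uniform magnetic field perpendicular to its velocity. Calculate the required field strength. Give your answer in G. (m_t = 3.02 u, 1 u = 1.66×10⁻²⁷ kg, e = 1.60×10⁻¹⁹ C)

B ≈ 7.26 G

qvB = mv²/r gives B = mv/(qr).
B = (5.01×10^-27)(4.91×10^6) / [(1×1.60×10^-19)(212)] = 7.26×10^-4 T.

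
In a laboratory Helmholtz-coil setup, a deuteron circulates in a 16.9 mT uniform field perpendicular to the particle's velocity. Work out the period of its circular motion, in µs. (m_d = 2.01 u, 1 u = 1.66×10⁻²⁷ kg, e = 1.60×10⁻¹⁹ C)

The cyclotron period is independent of speed: T = 2πm/(qB).
T = 2π(3.34×10^-27) / [(1×1.60×10^-19)(0.0169)] = 7.75×10^-6 s.

T ≈ 7.75 µs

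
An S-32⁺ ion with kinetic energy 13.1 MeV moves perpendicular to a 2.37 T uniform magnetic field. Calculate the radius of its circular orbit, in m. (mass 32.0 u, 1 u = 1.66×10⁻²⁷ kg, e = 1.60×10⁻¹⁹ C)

r ≈ 1.24 m

Convert the energy: K = 13.1 MeV = 2.10×10^-12 J.
v = √(2K/m) = √(2·2.10×10^-12/5.31×10^-26) = 8.88×10^6 m/s.
r = mv/(qB) = (5.31×10^-26)(8.88×10^6) / [(1×1.60×10^-19)(2.37)] = 1.24 m.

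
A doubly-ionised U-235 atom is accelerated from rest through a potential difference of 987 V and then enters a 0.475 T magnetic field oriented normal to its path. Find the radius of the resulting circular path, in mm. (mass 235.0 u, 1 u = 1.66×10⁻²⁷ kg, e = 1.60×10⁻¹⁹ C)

r ≈ 103 mm

The kinetic energy gained is K = qV = (2×1.60×10^-19)(987) = 3.16×10^-16 J.
v = √(2K/m) = 4.02×10^4 m/s.
r = mv/(qB) = (3.90×10^-25)(4.02×10^4) / [(2×1.60×10^-19)(0.475)] = 0.103 m.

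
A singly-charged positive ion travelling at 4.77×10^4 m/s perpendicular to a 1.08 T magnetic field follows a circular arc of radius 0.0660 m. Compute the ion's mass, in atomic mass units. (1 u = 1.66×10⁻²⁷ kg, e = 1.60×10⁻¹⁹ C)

m ≈ 144 u

qvB = mv²/r ⇒ m = qBr/v.
m = (1×1.60×10^-19)(1.08)(0.0660) / (4.77×10^4) = 2.39×10^-25 kg = 144 u.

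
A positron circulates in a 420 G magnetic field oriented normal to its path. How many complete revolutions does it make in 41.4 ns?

N = 48

T = 2πm/(qB) = 2π(9.11×10^-31) / [(1×1.60×10^-19)(0.0420)] = 8.5178×10^-10 s.
N = t/T = 4.14×10^-8 / 8.5178×10^-10 ≈ 48.60, so 48 complete revolutions.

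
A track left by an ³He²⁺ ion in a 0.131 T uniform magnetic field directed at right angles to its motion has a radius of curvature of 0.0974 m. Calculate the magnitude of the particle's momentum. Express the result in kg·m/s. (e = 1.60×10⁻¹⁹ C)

p ≈ 4.08×10^-21 kg·m/s

Since qvB = mv²/r, the momentum p = mv = qBr.
p = (2×1.60×10^-19)(0.131)(0.0974) = 4.08×10^-21 kg·m/s.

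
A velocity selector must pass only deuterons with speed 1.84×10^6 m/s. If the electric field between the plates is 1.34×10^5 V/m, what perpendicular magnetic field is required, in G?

B ≈ 728 G

qE = qvB ⇒ B = E/v = (1.34×10^5) / (1.84×10^6) = 0.0728 T.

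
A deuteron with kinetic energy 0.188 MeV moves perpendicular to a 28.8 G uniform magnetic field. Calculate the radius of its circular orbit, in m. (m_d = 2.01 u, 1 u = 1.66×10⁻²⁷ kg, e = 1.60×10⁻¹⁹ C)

r ≈ 30.7 m

Convert the energy: K = 0.188 MeV = 3.01×10^-14 J.
v = √(2K/m) = √(2·3.01×10^-14/3.34×10^-27) = 4.25×10^6 m/s.
r = mv/(qB) = (3.34×10^-27)(4.25×10^6) / [(1×1.60×10^-19)(2.88×10^-3)] = 30.7 m.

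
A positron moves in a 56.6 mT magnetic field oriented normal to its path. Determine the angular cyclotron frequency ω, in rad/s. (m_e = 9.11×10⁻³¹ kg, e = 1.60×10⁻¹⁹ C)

ω ≈ 9.94×10^9 rad/s

ω = qB/m = (1×1.60×10^-19)(0.0566) / (9.11×10^-31) = 9.94×10^9 rad/s.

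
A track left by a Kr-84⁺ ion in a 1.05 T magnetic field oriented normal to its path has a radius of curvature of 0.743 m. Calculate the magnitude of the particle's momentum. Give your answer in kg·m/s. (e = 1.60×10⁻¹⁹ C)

p ≈ 1.25×10^-19 kg·m/s

Since qvB = mv²/r, the momentum p = mv = qBr.
p = (1×1.60×10^-19)(1.05)(0.743) = 1.25×10^-19 kg·m/s.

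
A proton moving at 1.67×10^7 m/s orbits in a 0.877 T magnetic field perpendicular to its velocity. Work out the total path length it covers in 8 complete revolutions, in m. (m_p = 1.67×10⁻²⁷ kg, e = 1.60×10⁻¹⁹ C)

L ≈ 9.99 m

r = mv/(qB) = 0.199 m, so one revolution covers 2πr = 1.25 m.
In 8 revolutions: L = 8·2πr = 9.99 m.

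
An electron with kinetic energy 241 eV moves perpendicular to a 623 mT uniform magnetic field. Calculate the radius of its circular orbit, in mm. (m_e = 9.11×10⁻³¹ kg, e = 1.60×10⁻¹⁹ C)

Convert the energy: K = 241 eV = 3.86×10^-17 J.
v = √(2K/m) = √(2·3.86×10^-17/9.11×10^-31) = 9.20×10^6 m/s.
r = mv/(qB) = (9.11×10^-31)(9.20×10^6) / [(1×1.60×10^-19)(0.623)] = 8.41×10^-5 m.

r ≈ 0.0841 mm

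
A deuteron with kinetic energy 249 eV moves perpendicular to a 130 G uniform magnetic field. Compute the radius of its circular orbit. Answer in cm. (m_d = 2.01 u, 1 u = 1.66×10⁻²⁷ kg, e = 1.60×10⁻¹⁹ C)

r ≈ 24.8 cm

Convert the energy: K = 249 eV = 3.98×10^-17 J.
v = √(2K/m) = √(2·3.98×10^-17/3.34×10^-27) = 1.55×10^5 m/s.
r = mv/(qB) = (3.34×10^-27)(1.55×10^5) / [(1×1.60×10^-19)(0.0130)] = 0.248 m.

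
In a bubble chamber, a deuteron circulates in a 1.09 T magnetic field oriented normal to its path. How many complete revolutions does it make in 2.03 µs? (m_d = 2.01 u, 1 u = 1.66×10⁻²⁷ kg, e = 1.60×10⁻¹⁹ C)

N = 16

T = 2πm/(qB) = 2π(3.3366×10^-27) / [(1×1.60×10^-19)(1.09)] = 1.2021×10^-7 s.
N = t/T = 2.03×10^-6 / 1.2021×10^-7 ≈ 16.89, so 16 complete revolutions.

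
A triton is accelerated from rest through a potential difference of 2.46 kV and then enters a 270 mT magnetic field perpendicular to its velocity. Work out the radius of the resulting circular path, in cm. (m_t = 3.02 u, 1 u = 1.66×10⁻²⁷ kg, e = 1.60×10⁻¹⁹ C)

r ≈ 4.60 cm

The kinetic energy gained is K = qV = (1×1.60×10^-19)(2460) = 3.94×10^-16 J.
v = √(2K/m) = 3.96×10^5 m/s.
r = mv/(qB) = (5.01×10^-27)(3.96×10^5) / [(1×1.60×10^-19)(0.270)] = 0.0460 m.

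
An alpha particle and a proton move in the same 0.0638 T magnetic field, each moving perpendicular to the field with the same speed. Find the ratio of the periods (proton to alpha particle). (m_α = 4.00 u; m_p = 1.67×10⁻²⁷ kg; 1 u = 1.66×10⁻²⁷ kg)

T = 2πm/(qB) is independent of speed, so T₂/T₁ = (m₂/q₂)/(m₁/q₁).
T_{proton}/T_{alpha particle} = (1.67×10^-27/1e) / (6.64×10^-27/2e) = 0.503.

ratio ≈ 0.503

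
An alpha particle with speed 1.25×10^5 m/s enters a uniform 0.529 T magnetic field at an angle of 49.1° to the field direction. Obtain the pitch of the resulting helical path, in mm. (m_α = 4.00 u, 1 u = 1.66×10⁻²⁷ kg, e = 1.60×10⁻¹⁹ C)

The velocity component along B is v∥ = v cos49.1° = 8.18×10^4 m/s.
The cyclotron period T = 2πm/(qB) = 2.46×10^-7 s is set by m, q, B alone.
Pitch = v∥·T = (8.18×10^4)(2.46×10^-7) = 0.0202 m.

pitch ≈ 20.2 mm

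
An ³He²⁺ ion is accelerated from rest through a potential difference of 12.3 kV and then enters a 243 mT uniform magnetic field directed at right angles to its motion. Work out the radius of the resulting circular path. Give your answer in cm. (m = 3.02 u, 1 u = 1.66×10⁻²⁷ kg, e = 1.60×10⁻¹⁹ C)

r ≈ 8.08 cm

The kinetic energy gained is K = qV = (2×1.60×10^-19)(1.23×10^4) = 3.94×10^-15 J.
v = √(2K/m) = 1.25×10^6 m/s.
r = mv/(qB) = (5.01×10^-27)(1.25×10^6) / [(2×1.60×10^-19)(0.243)] = 0.0808 m.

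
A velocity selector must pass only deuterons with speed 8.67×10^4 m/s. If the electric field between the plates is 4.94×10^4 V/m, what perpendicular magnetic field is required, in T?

B ≈ 0.570 T

qE = qvB ⇒ B = E/v = (4.94×10^4) / (8.67×10^4) = 0.570 T.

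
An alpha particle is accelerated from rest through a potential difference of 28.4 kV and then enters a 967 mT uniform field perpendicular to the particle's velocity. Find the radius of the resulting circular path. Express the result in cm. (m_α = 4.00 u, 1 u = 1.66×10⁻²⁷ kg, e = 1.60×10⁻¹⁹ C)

The kinetic energy gained is K = qV = (2×1.60×10^-19)(2.84×10^4) = 9.09×10^-15 J.
v = √(2K/m) = 1.65×10^6 m/s.
r = mv/(qB) = (6.64×10^-27)(1.65×10^6) / [(2×1.60×10^-19)(0.967)] = 0.0355 m.

r ≈ 3.55 cm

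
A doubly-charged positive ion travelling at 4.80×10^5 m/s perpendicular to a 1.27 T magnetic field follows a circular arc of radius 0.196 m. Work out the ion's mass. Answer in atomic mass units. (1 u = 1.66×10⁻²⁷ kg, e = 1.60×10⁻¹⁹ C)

qvB = mv²/r ⇒ m = qBr/v.
m = (2×1.60×10^-19)(1.27)(0.196) / (4.80×10^5) = 1.66×10^-25 kg = 100.0 u.

m ≈ 100.0 u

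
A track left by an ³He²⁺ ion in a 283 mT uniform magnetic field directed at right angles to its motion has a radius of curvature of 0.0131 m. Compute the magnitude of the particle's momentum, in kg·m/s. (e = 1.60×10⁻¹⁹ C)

p ≈ 1.19×10^-21 kg·m/s

Since qvB = mv²/r, the momentum p = mv = qBr.
p = (2×1.60×10^-19)(0.283)(0.0131) = 1.19×10^-21 kg·m/s.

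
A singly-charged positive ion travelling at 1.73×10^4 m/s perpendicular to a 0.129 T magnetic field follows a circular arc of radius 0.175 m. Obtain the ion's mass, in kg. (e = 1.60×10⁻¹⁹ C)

m ≈ 2.09×10^-25 kg

qvB = mv²/r ⇒ m = qBr/v.
m = (1×1.60×10^-19)(0.129)(0.175) / (1.73×10^4) = 2.09×10^-25 kg.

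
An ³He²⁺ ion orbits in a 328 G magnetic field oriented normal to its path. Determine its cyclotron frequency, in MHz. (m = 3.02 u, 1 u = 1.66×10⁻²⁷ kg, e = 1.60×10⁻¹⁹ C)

f ≈ 0.333 MHz

f = qB/(2πm) = (2×1.60×10^-19)(0.0328) / [2π(5.01×10^-27)] = 3.33×10^5 Hz.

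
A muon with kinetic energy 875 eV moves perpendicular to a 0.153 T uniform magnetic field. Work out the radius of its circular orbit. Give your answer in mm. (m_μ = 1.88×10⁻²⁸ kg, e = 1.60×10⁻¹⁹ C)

Convert the energy: K = 875 eV = 1.40×10^-16 J.
v = √(2K/m) = √(2·1.40×10^-16/1.88×10^-28) = 1.22×10^6 m/s.
r = mv/(qB) = (1.88×10^-28)(1.22×10^6) / [(1×1.60×10^-19)(0.153)] = 9.37×10^-3 m.

r ≈ 9.37 mm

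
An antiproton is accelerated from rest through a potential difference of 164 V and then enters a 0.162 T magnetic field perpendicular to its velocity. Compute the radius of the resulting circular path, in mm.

The kinetic energy gained is K = qV = (1×1.60×10^-19)(164) = 2.62×10^-17 J.
v = √(2K/m) = 1.77×10^5 m/s.
r = mv/(qB) = (1.67×10^-27)(1.77×10^5) / [(1×1.60×10^-19)(0.162)] = 0.0114 m.

r ≈ 11.4 mm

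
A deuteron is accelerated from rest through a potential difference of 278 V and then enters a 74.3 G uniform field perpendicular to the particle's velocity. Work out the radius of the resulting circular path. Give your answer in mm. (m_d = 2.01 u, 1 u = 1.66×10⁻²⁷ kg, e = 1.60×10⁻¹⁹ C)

r ≈ 458 mm

The kinetic energy gained is K = qV = (1×1.60×10^-19)(278) = 4.45×10^-17 J.
v = √(2K/m) = 1.63×10^5 m/s.
r = mv/(qB) = (3.34×10^-27)(1.63×10^5) / [(1×1.60×10^-19)(7.43×10^-3)] = 0.458 m.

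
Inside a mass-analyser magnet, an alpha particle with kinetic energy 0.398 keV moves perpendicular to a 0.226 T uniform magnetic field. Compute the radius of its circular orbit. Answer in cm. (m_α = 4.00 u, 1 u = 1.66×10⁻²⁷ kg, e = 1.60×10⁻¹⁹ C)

Convert the energy: K = 0.398 keV = 6.37×10^-17 J.
v = √(2K/m) = √(2·6.37×10^-17/6.64×10^-27) = 1.38×10^5 m/s.
r = mv/(qB) = (6.64×10^-27)(1.38×10^5) / [(2×1.60×10^-19)(0.226)] = 0.0127 m.

r ≈ 1.27 cm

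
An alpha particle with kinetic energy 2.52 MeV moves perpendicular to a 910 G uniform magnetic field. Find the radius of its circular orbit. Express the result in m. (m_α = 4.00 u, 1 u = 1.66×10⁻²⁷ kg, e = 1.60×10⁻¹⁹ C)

Convert the energy: K = 2.52 MeV = 4.03×10^-13 J.
v = √(2K/m) = √(2·4.03×10^-13/6.64×10^-27) = 1.10×10^7 m/s.
r = mv/(qB) = (6.64×10^-27)(1.10×10^7) / [(2×1.60×10^-19)(0.0910)] = 2.51 m.

r ≈ 2.51 m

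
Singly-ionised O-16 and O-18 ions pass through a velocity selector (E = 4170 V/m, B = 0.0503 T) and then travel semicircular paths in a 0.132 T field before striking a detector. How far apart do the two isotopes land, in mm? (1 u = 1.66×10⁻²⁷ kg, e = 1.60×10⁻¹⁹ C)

Both emerge at v = E/B₁ = 8.29×10^4 m/s.
r = mv/(qB₂), so r₁ = 0.1043 m and r₂ = 0.1173 m, giving Δr = 0.0130 m.
After a semicircle each ion lands a diameter 2r from the entry slit, so the separation is 2Δr = 0.0261 m.

Δd ≈ 26.1 mm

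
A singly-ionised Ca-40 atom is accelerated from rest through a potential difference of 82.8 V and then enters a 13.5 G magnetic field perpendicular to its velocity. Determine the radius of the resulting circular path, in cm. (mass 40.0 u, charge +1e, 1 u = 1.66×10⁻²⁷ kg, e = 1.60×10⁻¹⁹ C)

The kinetic energy gained is K = qV = (1×1.60×10^-19)(82.8) = 1.32×10^-17 J.
v = √(2K/m) = 2.00×10^4 m/s.
r = mv/(qB) = (6.64×10^-26)(2.00×10^4) / [(1×1.60×10^-19)(1.35×10^-3)] = 6.14 m.

r ≈ 614 cm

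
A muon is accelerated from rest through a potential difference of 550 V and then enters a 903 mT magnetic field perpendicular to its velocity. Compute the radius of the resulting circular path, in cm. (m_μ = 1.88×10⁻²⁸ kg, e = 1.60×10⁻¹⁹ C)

The kinetic energy gained is K = qV = (1×1.60×10^-19)(550) = 8.80×10^-17 J.
v = √(2K/m) = 9.68×10^5 m/s.
r = mv/(qB) = (1.88×10^-28)(9.68×10^5) / [(1×1.60×10^-19)(0.903)] = 1.26×10^-3 m.

r ≈ 0.126 cm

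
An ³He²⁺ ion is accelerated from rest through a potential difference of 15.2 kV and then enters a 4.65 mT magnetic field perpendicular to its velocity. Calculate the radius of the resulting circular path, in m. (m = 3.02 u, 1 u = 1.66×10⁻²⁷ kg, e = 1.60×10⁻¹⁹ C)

r ≈ 4.69 m

The kinetic energy gained is K = qV = (2×1.60×10^-19)(1.52×10^4) = 4.86×10^-15 J.
v = √(2K/m) = 1.39×10^6 m/s.
r = mv/(qB) = (5.01×10^-27)(1.39×10^6) / [(2×1.60×10^-19)(4.65×10^-3)] = 4.69 m.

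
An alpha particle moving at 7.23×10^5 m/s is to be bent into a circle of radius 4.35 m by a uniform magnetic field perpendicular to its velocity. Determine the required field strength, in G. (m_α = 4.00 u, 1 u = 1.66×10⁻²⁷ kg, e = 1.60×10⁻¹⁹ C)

B ≈ 34.5 G

qvB = mv²/r gives B = mv/(qr).
B = (6.64×10^-27)(7.23×10^5) / [(2×1.60×10^-19)(4.35)] = 3.45×10^-3 T.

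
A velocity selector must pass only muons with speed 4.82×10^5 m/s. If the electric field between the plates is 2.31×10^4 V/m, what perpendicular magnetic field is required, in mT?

qE = qvB ⇒ B = E/v = (2.31×10^4) / (4.82×10^5) = 0.0479 T.

B ≈ 47.9 mT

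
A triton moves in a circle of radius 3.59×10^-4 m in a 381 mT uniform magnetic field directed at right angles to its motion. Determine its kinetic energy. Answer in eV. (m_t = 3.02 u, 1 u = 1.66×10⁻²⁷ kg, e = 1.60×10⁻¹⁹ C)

v = qBr/m = (1×1.60×10^-19)(0.381)(3.59×10^-4) / (5.01×10^-27) = 4370 m/s.
K = ½mv² = 0.5·(5.01×10^-27)·(4370)² = 4.78×10^-20 J = 0.299 eV.

K ≈ 0.299 eV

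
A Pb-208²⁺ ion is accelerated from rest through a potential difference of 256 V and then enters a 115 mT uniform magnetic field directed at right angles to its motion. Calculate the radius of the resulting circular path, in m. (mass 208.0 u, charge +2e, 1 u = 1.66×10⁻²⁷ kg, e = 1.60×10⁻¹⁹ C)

r ≈ 0.204 m

The kinetic energy gained is K = qV = (2×1.60×10^-19)(256) = 8.19×10^-17 J.
v = √(2K/m) = 2.18×10^4 m/s.
r = mv/(qB) = (3.45×10^-25)(2.18×10^4) / [(2×1.60×10^-19)(0.115)] = 0.204 m.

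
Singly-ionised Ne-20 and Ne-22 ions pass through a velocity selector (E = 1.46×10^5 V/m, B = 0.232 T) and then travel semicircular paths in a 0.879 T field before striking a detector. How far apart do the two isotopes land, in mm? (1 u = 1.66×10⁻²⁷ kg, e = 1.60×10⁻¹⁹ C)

Both emerge at v = E/B₁ = 6.29×10^5 m/s.
r = mv/(qB₂), so r₁ = 0.1486 m and r₂ = 0.1634 m, giving Δr = 0.0149 m.
After a semicircle each ion lands a diameter 2r from the entry slit, so the separation is 2Δr = 0.0297 m.

Δd ≈ 29.7 mm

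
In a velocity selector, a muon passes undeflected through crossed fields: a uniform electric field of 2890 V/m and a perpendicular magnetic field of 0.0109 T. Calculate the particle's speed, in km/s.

v ≈ 265 km/s

For zero net force, qE = qvB, so v = E/B.
v = (2890) / (0.0109) = 2.65×10^5 m/s.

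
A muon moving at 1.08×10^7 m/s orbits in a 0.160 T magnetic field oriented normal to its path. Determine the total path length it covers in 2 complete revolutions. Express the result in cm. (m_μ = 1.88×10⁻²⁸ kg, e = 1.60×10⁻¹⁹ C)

L ≈ 99.7 cm

r = mv/(qB) = 0.0793 m, so one revolution covers 2πr = 0.498 m.
In 2 revolutions: L = 2·2πr = 0.997 m.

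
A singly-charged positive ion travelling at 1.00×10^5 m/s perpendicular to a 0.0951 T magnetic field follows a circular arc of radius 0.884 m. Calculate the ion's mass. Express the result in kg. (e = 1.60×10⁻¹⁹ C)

qvB = mv²/r ⇒ m = qBr/v.
m = (1×1.60×10^-19)(0.0951)(0.884) / (1.00×10^5) = 1.35×10^-25 kg.

m ≈ 1.35×10^-25 kg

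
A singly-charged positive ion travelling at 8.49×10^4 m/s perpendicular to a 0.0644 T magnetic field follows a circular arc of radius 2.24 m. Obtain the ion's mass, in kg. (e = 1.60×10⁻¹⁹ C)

m ≈ 2.72×10^-25 kg

qvB = mv²/r ⇒ m = qBr/v.
m = (1×1.60×10^-19)(0.0644)(2.24) / (8.49×10^4) = 2.72×10^-25 kg.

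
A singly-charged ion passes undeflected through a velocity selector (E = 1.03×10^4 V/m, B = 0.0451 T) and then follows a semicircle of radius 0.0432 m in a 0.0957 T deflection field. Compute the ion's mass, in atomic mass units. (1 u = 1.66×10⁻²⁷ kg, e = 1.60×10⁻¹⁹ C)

v = E/B₁ = 2.28×10^5 m/s.
From r = mv/(qB₂), m = qB₂r/v = (1×1.60×10^-19)(0.0957)(0.0432) / (2.28×10^5) = 2.90×10^-27 kg.
In atomic mass units: m = 2.90×10^-27 / 1.66×10^-27 = 1.74 u.

m ≈ 1.74 u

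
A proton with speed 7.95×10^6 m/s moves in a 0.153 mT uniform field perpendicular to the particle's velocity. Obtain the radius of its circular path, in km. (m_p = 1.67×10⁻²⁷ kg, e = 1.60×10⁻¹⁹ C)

The magnetic force provides the centripetal force: qvB = mv²/r, so r = mv/(qB).
r = (1.67×10^-27 kg)(7.95×10^6 m/s) / [(1×1.60×10^-19 C)(1.53×10^-4 T)] = 542 m.

r ≈ 0.542 km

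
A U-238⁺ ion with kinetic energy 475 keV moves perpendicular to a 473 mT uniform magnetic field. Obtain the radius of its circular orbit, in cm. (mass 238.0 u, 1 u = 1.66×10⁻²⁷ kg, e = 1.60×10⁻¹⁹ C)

r ≈ 324 cm

Convert the energy: K = 475 keV = 7.60×10^-14 J.
v = √(2K/m) = √(2·7.60×10^-14/3.95×10^-25) = 6.20×10^5 m/s.
r = mv/(qB) = (3.95×10^-25)(6.20×10^5) / [(1×1.60×10^-19)(0.473)] = 3.24 m.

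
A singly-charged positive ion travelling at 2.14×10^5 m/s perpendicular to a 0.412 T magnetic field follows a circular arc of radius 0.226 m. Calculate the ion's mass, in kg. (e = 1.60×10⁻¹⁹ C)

m ≈ 6.96×10^-26 kg

qvB = mv²/r ⇒ m = qBr/v.
m = (1×1.60×10^-19)(0.412)(0.226) / (2.14×10^5) = 6.96×10^-26 kg.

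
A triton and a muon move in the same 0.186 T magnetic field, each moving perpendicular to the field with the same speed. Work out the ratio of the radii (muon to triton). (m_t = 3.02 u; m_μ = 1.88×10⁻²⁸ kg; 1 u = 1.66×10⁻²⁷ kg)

ratio ≈ 0.0375

r = mv/(qB) ⇒ at equal v, r ∝ m/q.
r_{muon}/r_{triton} = 0.0375.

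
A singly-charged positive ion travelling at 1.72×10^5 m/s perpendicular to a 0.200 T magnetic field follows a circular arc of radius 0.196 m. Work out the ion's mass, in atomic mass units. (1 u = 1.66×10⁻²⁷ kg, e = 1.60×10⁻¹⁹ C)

qvB = mv²/r ⇒ m = qBr/v.
m = (1×1.60×10^-19)(0.200)(0.196) / (1.72×10^5) = 3.65×10^-26 kg = 22.0 u.

m ≈ 22.0 u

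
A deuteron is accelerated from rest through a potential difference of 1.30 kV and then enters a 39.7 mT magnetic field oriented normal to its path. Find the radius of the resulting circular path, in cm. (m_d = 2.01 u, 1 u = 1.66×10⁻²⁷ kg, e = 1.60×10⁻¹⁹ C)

The kinetic energy gained is K = qV = (1×1.60×10^-19)(1300) = 2.08×10^-16 J.
v = √(2K/m) = 3.53×10^5 m/s.
r = mv/(qB) = (3.34×10^-27)(3.53×10^5) / [(1×1.60×10^-19)(0.0397)] = 0.185 m.

r ≈ 18.5 cm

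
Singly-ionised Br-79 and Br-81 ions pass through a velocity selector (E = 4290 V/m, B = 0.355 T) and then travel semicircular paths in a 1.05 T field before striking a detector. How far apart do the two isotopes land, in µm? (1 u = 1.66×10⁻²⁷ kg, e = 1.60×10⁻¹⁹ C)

Δd ≈ 478 µm

Both emerge at v = E/B₁ = 1.21×10^4 m/s.
r = mv/(qB₂), so r₁ = 9.433×10^-3 m and r₂ = 9.672×10^-3 m, giving Δr = 2.39×10^-4 m.
After a semicircle each ion lands a diameter 2r from the entry slit, so the separation is 2Δr = 4.78×10^-4 m.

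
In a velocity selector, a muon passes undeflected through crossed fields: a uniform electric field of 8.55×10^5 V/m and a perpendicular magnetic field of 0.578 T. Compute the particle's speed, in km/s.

For zero net force, qE = qvB, so v = E/B.
v = (8.55×10^5) / (0.578) = 1.48×10^6 m/s.

v ≈ 1480 km/s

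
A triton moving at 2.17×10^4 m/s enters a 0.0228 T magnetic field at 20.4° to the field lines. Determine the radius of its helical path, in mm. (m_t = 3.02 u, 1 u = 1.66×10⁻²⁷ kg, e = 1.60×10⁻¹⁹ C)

r ≈ 10.4 mm

Only the perpendicular component v⊥ = v sin20.4° = 7560 m/s is bent by the field.
r = m v⊥ /(qB) = (5.01×10^-27)(7560) / [(1×1.60×10^-19)(0.0228)] = 0.0104 m.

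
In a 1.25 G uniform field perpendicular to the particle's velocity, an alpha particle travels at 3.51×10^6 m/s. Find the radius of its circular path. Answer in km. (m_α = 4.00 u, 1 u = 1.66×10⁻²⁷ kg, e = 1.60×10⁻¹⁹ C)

r ≈ 0.583 km

The magnetic force provides the centripetal force: qvB = mv²/r, so r = mv/(qB).
r = (6.64×10^-27 kg)(3.51×10^6 m/s) / [(2×1.60×10^-19 C)(1.25×10^-4 T)] = 583 m.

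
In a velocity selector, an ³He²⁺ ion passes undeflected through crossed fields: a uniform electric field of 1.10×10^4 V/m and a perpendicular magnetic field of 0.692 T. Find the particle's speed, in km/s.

For zero net force, qE = qvB, so v = E/B.
v = (1.10×10^4) / (0.692) = 1.59×10^4 m/s.

v ≈ 15.9 km/s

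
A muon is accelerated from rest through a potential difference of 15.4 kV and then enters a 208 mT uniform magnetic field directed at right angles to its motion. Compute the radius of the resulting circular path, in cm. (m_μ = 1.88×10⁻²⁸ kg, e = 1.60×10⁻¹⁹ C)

r ≈ 2.89 cm

The kinetic energy gained is K = qV = (1×1.60×10^-19)(1.54×10^4) = 2.46×10^-15 J.
v = √(2K/m) = 5.12×10^6 m/s.
r = mv/(qB) = (1.88×10^-28)(5.12×10^6) / [(1×1.60×10^-19)(0.208)] = 0.0289 m.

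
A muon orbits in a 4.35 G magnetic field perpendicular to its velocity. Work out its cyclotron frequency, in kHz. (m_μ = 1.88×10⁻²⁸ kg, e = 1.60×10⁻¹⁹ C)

f = qB/(2πm) = (1×1.60×10^-19)(4.35×10^-4) / [2π(1.88×10^-28)] = 5.89×10^4 Hz.

f ≈ 58.9 kHz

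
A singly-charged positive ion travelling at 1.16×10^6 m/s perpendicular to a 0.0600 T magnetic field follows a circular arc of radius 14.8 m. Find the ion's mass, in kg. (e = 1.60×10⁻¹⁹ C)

m ≈ 1.22×10^-25 kg

qvB = mv²/r ⇒ m = qBr/v.
m = (1×1.60×10^-19)(0.0600)(14.8) / (1.16×10^6) = 1.22×10^-25 kg.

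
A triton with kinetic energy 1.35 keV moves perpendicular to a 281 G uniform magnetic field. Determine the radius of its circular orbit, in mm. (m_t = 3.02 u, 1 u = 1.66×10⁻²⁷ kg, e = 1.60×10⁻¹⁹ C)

Convert the energy: K = 1.35 keV = 2.16×10^-16 J.
v = √(2K/m) = √(2·2.16×10^-16/5.01×10^-27) = 2.94×10^5 m/s.
r = mv/(qB) = (5.01×10^-27)(2.94×10^5) / [(1×1.60×10^-19)(0.0281)] = 0.327 m.

r ≈ 327 mm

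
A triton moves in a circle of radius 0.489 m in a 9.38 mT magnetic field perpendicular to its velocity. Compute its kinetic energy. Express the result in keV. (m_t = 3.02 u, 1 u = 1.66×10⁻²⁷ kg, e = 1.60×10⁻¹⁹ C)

v = qBr/m = (1×1.60×10^-19)(9.38×10^-3)(0.489) / (5.01×10^-27) = 1.46×10^5 m/s.
K = ½mv² = 0.5·(5.01×10^-27)·(1.46×10^5)² = 5.37×10^-17 J = 0.336 keV.

K ≈ 0.336 keV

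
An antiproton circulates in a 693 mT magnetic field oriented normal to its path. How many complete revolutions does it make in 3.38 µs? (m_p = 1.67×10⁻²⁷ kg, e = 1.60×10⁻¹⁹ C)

T = 2πm/(qB) = 2π(1.67×10^-27) / [(1×1.60×10^-19)(0.693)] = 9.4633×10^-8 s.
N = t/T = 3.38×10^-6 / 9.4633×10^-8 ≈ 35.72, so 35 complete revolutions.

N = 35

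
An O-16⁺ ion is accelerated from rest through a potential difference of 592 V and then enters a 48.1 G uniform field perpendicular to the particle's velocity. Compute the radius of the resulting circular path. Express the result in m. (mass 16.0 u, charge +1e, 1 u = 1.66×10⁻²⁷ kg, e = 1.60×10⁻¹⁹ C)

The kinetic energy gained is K = qV = (1×1.60×10^-19)(592) = 9.47×10^-17 J.
v = √(2K/m) = 8.45×10^4 m/s.
r = mv/(qB) = (2.66×10^-26)(8.45×10^4) / [(1×1.60×10^-19)(4.81×10^-3)] = 2.91 m.

r ≈ 2.91 m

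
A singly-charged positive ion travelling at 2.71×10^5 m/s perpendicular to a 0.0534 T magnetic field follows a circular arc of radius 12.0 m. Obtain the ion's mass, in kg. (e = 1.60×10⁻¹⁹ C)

m ≈ 3.78×10^-25 kg

qvB = mv²/r ⇒ m = qBr/v.
m = (1×1.60×10^-19)(0.0534)(12.0) / (2.71×10^5) = 3.78×10^-25 kg.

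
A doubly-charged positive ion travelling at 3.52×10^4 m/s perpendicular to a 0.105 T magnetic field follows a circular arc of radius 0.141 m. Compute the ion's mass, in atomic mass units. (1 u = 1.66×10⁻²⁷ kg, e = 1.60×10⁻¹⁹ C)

qvB = mv²/r ⇒ m = qBr/v.
m = (2×1.60×10^-19)(0.105)(0.141) / (3.52×10^4) = 1.35×10^-25 kg = 81.1 u.

m ≈ 81.1 u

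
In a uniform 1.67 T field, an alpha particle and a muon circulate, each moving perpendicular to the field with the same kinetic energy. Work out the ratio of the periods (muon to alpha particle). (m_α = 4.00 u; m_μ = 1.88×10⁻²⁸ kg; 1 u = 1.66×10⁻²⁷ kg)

T = 2πm/(qB) is independent of speed, so T₂/T₁ = (m₂/q₂)/(m₁/q₁).
T_{muon}/T_{alpha particle} = (1.88×10^-28/1e) / (6.64×10^-27/2e) = 0.0566.

ratio ≈ 0.0566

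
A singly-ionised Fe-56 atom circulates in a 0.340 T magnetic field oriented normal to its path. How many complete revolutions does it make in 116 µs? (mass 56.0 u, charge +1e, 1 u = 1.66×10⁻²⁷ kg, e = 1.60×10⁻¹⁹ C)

N = 10

T = 2πm/(qB) = 2π(9.296×10^-26) / [(1×1.60×10^-19)(0.340)] = 1.0737×10^-5 s.
N = t/T = 1.16×10^-4 / 1.0737×10^-5 ≈ 10.80, so 10 complete revolutions.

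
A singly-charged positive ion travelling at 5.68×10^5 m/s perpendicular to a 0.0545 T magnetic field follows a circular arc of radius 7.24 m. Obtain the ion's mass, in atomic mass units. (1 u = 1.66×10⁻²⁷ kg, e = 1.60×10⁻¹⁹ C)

m ≈ 67.0 u

qvB = mv²/r ⇒ m = qBr/v.
m = (1×1.60×10^-19)(0.0545)(7.24) / (5.68×10^5) = 1.11×10^-25 kg = 67.0 u.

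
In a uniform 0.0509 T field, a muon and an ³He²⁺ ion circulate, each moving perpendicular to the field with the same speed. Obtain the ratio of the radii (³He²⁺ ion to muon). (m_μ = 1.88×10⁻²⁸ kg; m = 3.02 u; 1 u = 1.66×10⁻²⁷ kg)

ratio ≈ 13.3

r = mv/(qB) ⇒ at equal v, r ∝ m/q.
r_{³He²⁺ ion}/r_{muon} = 13.3.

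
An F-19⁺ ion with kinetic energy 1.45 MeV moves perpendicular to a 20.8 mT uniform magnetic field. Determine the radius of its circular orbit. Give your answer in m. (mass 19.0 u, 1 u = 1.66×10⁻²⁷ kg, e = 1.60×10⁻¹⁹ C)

Convert the energy: K = 1.45 MeV = 2.32×10^-13 J.
v = √(2K/m) = √(2·2.32×10^-13/3.15×10^-26) = 3.84×10^6 m/s.
r = mv/(qB) = (3.15×10^-26)(3.84×10^6) / [(1×1.60×10^-19)(0.0208)] = 36.4 m.

r ≈ 36.4 m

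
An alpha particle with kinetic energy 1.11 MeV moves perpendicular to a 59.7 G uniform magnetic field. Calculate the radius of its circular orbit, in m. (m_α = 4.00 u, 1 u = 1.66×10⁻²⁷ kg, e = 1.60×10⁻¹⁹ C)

r ≈ 25.4 m

Convert the energy: K = 1.11 MeV = 1.78×10^-13 J.
v = √(2K/m) = √(2·1.78×10^-13/6.64×10^-27) = 7.31×10^6 m/s.
r = mv/(qB) = (6.64×10^-27)(7.31×10^6) / [(2×1.60×10^-19)(5.97×10^-3)] = 25.4 m.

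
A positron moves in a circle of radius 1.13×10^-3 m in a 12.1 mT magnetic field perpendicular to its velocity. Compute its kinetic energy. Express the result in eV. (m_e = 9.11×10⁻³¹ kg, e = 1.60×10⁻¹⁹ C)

K ≈ 16.4 eV

v = qBr/m = (1×1.60×10^-19)(0.0121)(1.13×10^-3) / (9.11×10^-31) = 2.40×10^6 m/s.
K = ½mv² = 0.5·(9.11×10^-31)·(2.40×10^6)² = 2.63×10^-18 J = 16.4 eV.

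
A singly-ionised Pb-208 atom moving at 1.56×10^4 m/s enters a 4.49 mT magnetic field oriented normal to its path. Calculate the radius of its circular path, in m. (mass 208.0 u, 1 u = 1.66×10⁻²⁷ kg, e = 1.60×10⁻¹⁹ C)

The magnetic force provides the centripetal force: qvB = mv²/r, so r = mv/(qB).
r = (3.45×10^-25 kg)(1.56×10^4 m/s) / [(1×1.60×10^-19 C)(4.49×10^-3 T)] = 7.50 m.

r ≈ 7.50 m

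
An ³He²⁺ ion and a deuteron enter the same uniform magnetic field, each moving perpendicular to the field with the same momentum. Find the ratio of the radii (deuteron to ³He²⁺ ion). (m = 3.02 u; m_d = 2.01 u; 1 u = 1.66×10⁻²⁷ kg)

r = p/(qB) ⇒ at equal p, r ∝ 1/q.
r_{deuteron}/r_{³He²⁺ ion} = 2.00.

ratio ≈ 2.00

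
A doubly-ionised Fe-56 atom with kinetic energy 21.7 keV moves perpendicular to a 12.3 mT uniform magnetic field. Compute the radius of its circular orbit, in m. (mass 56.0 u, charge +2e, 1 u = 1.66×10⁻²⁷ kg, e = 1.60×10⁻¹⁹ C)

Convert the energy: K = 21.7 keV = 3.47×10^-15 J.
v = √(2K/m) = √(2·3.47×10^-15/9.30×10^-26) = 2.73×10^5 m/s.
r = mv/(qB) = (9.30×10^-26)(2.73×10^5) / [(2×1.60×10^-19)(0.0123)] = 6.46 m.

r ≈ 6.46 m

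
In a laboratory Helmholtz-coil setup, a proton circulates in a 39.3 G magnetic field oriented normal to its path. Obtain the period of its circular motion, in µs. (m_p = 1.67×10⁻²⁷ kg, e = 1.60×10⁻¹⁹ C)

The cyclotron period is independent of speed: T = 2πm/(qB).
T = 2π(1.67×10^-27) / [(1×1.60×10^-19)(3.93×10^-3)] = 1.67×10^-5 s.

T ≈ 16.7 µs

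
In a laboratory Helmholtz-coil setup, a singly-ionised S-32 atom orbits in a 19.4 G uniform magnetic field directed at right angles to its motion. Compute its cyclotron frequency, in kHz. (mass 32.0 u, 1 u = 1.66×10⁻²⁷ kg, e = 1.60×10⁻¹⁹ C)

f = qB/(2πm) = (1×1.60×10^-19)(1.94×10^-3) / [2π(5.31×10^-26)] = 930 Hz.

f ≈ 0.930 kHz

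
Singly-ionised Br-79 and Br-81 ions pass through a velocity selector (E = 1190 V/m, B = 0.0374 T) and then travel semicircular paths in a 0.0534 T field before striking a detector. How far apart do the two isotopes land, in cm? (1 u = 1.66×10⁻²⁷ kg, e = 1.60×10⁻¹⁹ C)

Both emerge at v = E/B₁ = 3.18×10^4 m/s.
r = mv/(qB₂), so r₁ = 0.4884 m and r₂ = 0.5007 m, giving Δr = 0.0124 m.
After a semicircle each ion lands a diameter 2r from the entry slit, so the separation is 2Δr = 0.0247 m.

Δd ≈ 2.47 cm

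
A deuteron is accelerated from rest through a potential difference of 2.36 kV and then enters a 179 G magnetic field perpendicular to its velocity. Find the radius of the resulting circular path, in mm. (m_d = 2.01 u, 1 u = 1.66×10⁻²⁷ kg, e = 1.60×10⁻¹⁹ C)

The kinetic energy gained is K = qV = (1×1.60×10^-19)(2360) = 3.78×10^-16 J.
v = √(2K/m) = 4.76×10^5 m/s.
r = mv/(qB) = (3.34×10^-27)(4.76×10^5) / [(1×1.60×10^-19)(0.0179)] = 0.554 m.

r ≈ 554 mm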